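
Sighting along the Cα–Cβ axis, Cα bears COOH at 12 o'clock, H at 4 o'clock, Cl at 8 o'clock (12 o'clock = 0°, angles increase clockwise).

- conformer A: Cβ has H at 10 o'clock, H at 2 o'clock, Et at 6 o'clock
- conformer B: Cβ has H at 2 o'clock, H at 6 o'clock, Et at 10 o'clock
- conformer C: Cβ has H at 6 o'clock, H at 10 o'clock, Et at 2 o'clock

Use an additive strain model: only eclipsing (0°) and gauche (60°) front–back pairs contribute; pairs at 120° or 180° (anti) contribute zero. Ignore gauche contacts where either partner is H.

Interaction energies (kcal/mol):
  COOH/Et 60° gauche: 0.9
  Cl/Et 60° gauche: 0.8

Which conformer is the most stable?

A is staggered. Cl at 240° is gauche with Et at 180° (0.8). Total 0.8 kcal/mol.
B is staggered. COOH at 0° is gauche with Et at 300° (0.9); Cl at 240° is gauche with Et at 300° (0.8). Total 1.7 kcal/mol.
C is staggered. COOH at 0° is gauche with Et at 60° (0.9). Total 0.9 kcal/mol.
A has the lowest total (0.8 kcal/mol).

A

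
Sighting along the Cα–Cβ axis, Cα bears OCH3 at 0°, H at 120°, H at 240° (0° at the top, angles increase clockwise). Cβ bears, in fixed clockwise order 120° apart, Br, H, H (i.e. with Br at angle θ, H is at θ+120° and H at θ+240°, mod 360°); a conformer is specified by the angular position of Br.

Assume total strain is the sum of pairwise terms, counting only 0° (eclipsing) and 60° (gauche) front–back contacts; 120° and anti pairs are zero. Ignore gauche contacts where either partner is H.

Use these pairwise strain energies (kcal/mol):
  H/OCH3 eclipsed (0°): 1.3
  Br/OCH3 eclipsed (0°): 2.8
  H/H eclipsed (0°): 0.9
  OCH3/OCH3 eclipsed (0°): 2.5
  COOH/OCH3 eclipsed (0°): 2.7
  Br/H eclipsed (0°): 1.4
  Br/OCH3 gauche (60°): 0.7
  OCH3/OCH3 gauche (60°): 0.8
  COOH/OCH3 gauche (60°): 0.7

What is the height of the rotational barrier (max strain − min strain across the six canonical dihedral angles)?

4.6 kcal/mol

Br at 0° (eclipsed): OCH3(0°)/Br(0°) eclipsed 2.8; H(120°)/H(120°) eclipsed 0.9; H(240°)/H(240°) eclipsed 0.9 → 4.6 kcal/mol.
Br at 60° (staggered): OCH3(0°)/Br(60°) gauche 0.7 → 0.7 kcal/mol.
Br at 120° (eclipsed): OCH3(0°)/H(0°) eclipsed 1.3; H(120°)/Br(120°) eclipsed 1.4; H(240°)/H(240°) eclipsed 0.9 → 3.6 kcal/mol.
Br at 180° (staggered): no non-H gauche contacts → 0.0 kcal/mol.
Br at 240° (eclipsed): OCH3(0°)/H(0°) eclipsed 1.3; H(120°)/H(120°) eclipsed 0.9; H(240°)/Br(240°) eclipsed 1.4 → 3.6 kcal/mol.
Br at 300° (staggered): OCH3(0°)/Br(300°) gauche 0.7 → 0.7 kcal/mol.
Max at 0° (4.6 kcal/mol), min at 180° (0.0 kcal/mol); barrier = 4.6 kcal/mol.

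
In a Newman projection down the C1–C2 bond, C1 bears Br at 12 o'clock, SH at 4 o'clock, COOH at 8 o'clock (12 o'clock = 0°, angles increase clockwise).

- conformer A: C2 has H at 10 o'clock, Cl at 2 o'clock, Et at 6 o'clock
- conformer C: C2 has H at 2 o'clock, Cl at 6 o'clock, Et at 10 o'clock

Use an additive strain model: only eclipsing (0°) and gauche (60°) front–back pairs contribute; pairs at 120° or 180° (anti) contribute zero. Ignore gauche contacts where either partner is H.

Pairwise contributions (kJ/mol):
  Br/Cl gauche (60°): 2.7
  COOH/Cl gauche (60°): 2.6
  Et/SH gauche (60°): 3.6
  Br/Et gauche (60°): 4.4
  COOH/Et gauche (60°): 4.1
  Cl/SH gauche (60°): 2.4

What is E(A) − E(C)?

A is staggered. Br at 0° is gauche with Cl at 60° (2.7); SH at 120° is gauche with Cl at 60° (2.4); SH at 120° is gauche with Et at 180° (3.6); COOH at 240° is gauche with Et at 180° (4.1). Total 12.8 kJ/mol.
C is staggered. Br at 0° is gauche with Et at 300° (4.4); SH at 120° is gauche with Cl at 180° (2.4); COOH at 240° is gauche with Cl at 180° (2.6); COOH at 240° is gauche with Et at 300° (4.1). Total 13.5 kJ/mol.
E(A) − E(C) = 12.8 − 13.5 = -0.7 kJ/mol.

-0.7 kJ/mol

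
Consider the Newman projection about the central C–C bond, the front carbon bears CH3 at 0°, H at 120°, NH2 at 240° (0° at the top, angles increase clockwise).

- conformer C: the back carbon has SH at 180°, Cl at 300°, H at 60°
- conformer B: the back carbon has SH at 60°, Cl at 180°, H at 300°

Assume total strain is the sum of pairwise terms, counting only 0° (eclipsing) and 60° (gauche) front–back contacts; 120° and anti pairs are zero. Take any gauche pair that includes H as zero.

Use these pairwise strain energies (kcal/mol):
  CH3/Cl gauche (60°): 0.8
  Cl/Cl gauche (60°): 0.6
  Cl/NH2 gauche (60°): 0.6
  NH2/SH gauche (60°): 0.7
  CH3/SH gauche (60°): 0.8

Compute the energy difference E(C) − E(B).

+0.7 kcal/mol

C (staggered): CH3–Cl gauche, NH2–SH gauche, NH2–Cl gauche; 0.8 + 0.7 + 0.6 = 2.1 kcal/mol.
B (staggered): CH3–SH gauche, NH2–Cl gauche; 0.8 + 0.6 = 1.4 kcal/mol.
E(C) − E(B) = 2.1 − 1.4 = +0.7 kcal/mol.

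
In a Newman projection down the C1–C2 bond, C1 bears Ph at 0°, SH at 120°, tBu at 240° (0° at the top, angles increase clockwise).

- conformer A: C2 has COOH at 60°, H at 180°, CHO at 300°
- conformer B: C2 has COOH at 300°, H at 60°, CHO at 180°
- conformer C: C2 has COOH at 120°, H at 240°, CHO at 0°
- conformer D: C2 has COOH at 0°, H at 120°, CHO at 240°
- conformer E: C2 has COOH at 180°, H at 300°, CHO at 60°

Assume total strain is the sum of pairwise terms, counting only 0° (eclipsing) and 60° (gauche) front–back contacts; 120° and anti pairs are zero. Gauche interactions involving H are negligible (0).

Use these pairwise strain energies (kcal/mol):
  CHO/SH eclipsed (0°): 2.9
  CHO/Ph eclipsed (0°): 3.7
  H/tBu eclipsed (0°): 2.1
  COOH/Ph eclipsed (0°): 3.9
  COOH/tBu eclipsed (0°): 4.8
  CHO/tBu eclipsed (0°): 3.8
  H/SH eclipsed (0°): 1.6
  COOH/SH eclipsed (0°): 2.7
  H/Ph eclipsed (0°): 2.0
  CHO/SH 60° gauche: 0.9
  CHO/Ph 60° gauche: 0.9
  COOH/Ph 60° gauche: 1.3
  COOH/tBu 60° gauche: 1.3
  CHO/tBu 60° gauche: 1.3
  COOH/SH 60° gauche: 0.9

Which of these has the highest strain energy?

A (staggered): Ph–COOH gauche, Ph–CHO gauche, SH–COOH gauche, tBu–CHO gauche; 1.3 + 0.9 + 0.9 + 1.3 = 4.4 kcal/mol.
B (staggered): Ph–COOH gauche, SH–CHO gauche, tBu–COOH gauche, tBu–CHO gauche; 1.3 + 0.9 + 1.3 + 1.3 = 4.8 kcal/mol.
C (eclipsed): Ph–CHO eclipsed, SH–COOH eclipsed, tBu–H eclipsed; 3.7 + 2.7 + 2.1 = 8.5 kcal/mol.
D (eclipsed): Ph–COOH eclipsed, SH–H eclipsed, tBu–CHO eclipsed; 3.9 + 1.6 + 3.8 = 9.3 kcal/mol.
E (staggered): Ph–CHO gauche, SH–COOH gauche, SH–CHO gauche, tBu–COOH gauche; 0.9 + 0.9 + 0.9 + 1.3 = 4.0 kcal/mol.
D has the highest total (9.3 kcal/mol).

D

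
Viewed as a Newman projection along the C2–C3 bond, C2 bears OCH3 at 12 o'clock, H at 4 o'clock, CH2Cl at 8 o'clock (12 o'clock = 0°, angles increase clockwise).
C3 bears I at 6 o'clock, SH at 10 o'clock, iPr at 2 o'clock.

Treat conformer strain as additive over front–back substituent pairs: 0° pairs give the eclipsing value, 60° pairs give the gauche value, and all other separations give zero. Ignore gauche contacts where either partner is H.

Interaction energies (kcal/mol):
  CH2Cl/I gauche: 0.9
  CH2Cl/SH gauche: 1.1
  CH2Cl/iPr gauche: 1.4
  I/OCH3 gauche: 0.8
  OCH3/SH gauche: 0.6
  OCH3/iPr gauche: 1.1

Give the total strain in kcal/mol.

3.7 kcal/mol

This conformer (staggered): OCH3(0°)/SH(300°) gauche 0.6; OCH3(0°)/iPr(60°) gauche 1.1; CH2Cl(240°)/I(180°) gauche 0.9; CH2Cl(240°)/SH(300°) gauche 1.1 → 3.7 kcal/mol.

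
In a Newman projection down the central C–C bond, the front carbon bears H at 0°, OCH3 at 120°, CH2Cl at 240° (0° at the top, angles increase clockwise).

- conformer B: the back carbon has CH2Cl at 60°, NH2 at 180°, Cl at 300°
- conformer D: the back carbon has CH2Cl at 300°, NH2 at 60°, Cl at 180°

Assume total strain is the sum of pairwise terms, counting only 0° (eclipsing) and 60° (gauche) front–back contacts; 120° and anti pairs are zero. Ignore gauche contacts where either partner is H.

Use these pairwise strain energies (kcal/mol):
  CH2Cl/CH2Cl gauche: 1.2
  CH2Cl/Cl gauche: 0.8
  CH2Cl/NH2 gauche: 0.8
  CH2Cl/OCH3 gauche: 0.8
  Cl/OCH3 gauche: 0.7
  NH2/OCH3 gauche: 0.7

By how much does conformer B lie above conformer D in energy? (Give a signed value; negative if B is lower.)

B (staggered): OCH3(120°)/CH2Cl(60°) gauche 0.8; OCH3(120°)/NH2(180°) gauche 0.7; CH2Cl(240°)/NH2(180°) gauche 0.8; CH2Cl(240°)/Cl(300°) gauche 0.8 → 3.1 kcal/mol.
D (staggered): OCH3(120°)/NH2(60°) gauche 0.7; OCH3(120°)/Cl(180°) gauche 0.7; CH2Cl(240°)/CH2Cl(300°) gauche 1.2; CH2Cl(240°)/Cl(180°) gauche 0.8 → 3.4 kcal/mol.
E(B) − E(D) = 3.1 − 3.4 = -0.3 kcal/mol.

-0.3 kcal/mol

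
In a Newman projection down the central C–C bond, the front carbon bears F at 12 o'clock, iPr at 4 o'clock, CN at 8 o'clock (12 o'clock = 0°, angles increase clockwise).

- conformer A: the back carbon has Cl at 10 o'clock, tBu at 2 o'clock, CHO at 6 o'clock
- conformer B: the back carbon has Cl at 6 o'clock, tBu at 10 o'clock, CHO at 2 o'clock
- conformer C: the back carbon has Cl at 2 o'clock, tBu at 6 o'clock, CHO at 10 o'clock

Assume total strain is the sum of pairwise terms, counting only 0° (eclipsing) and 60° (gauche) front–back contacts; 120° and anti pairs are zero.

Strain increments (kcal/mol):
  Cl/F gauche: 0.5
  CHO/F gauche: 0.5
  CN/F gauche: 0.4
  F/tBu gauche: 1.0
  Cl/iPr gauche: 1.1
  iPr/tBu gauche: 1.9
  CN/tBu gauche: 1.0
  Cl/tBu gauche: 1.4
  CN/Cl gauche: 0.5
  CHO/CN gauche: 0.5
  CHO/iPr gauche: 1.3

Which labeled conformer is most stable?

B

A (staggered): F–Cl gauche, F–tBu gauche, iPr–tBu gauche, iPr–CHO gauche, CN–Cl gauche, CN–CHO gauche; 0.5 + 1.0 + 1.9 + 1.3 + 0.5 + 0.5 = 5.7 kcal/mol.
B (staggered): F–tBu gauche, F–CHO gauche, iPr–Cl gauche, iPr–CHO gauche, CN–Cl gauche, CN–tBu gauche; 1.0 + 0.5 + 1.1 + 1.3 + 0.5 + 1.0 = 5.4 kcal/mol.
C (staggered): F–Cl gauche, F–CHO gauche, iPr–Cl gauche, iPr–tBu gauche, CN–tBu gauche, CN–CHO gauche; 0.5 + 0.5 + 1.1 + 1.9 + 1.0 + 0.5 = 5.5 kcal/mol.
B has the lowest total (5.4 kcal/mol).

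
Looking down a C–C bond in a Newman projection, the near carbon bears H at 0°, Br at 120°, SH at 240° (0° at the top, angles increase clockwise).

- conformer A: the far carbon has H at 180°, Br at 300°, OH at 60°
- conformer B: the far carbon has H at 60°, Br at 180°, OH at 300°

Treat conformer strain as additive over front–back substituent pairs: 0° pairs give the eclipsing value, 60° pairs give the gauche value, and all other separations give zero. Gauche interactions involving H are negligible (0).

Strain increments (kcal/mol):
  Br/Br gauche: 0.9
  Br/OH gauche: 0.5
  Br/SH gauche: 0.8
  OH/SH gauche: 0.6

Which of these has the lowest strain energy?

A (staggered): Br–OH gauche, SH–Br gauche; 0.5 + 0.8 = 1.3 kcal/mol.
B (staggered): Br–Br gauche, SH–Br gauche, SH–OH gauche; 0.9 + 0.8 + 0.6 = 2.3 kcal/mol.
A has the lowest total (1.3 kcal/mol).

A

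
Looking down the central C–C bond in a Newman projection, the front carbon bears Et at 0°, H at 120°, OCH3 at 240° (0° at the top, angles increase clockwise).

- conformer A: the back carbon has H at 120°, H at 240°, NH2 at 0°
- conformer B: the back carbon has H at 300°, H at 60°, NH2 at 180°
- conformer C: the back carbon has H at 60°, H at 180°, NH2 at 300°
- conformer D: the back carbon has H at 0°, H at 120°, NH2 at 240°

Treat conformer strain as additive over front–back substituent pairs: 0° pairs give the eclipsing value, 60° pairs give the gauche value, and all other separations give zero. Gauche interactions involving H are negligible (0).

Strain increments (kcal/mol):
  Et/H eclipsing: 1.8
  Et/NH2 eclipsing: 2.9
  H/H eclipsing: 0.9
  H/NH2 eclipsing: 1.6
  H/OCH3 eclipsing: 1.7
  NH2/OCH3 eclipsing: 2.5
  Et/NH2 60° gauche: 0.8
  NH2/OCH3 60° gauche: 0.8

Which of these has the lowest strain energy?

B

A (eclipsed): Et(0°)/NH2(0°) eclipsed 2.9; H(120°)/H(120°) eclipsed 0.9; OCH3(240°)/H(240°) eclipsed 1.7 → 5.5 kcal/mol.
B (staggered): OCH3(240°)/NH2(180°) gauche 0.8 → 0.8 kcal/mol.
C (staggered): Et(0°)/NH2(300°) gauche 0.8; OCH3(240°)/NH2(300°) gauche 0.8 → 1.6 kcal/mol.
D (eclipsed): Et(0°)/H(0°) eclipsed 1.8; H(120°)/H(120°) eclipsed 0.9; OCH3(240°)/NH2(240°) eclipsed 2.5 → 5.2 kcal/mol.
B has the lowest total (0.8 kcal/mol).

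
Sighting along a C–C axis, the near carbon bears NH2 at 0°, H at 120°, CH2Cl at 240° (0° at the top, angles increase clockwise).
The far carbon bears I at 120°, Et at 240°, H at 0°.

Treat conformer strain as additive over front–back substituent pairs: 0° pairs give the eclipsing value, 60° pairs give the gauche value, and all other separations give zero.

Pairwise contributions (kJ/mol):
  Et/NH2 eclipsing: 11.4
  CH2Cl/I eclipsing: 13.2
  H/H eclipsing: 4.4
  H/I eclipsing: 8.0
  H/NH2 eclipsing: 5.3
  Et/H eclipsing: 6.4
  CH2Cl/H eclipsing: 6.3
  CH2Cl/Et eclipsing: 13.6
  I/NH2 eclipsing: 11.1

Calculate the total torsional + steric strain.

This conformer (eclipsed): NH2(0°)/H(0°) eclipsed 5.3; H(120°)/I(120°) eclipsed 8.0; CH2Cl(240°)/Et(240°) eclipsed 13.6 → 26.9 kJ/mol.

26.9 kJ/mol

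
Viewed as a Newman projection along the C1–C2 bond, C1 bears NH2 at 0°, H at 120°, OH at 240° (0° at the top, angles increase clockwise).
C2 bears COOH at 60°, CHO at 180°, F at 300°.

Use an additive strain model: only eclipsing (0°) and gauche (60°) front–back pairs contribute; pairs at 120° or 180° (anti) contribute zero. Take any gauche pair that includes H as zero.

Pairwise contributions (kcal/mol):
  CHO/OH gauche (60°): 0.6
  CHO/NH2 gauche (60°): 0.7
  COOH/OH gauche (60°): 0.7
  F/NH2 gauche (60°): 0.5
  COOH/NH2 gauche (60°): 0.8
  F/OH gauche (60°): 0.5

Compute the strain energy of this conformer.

2.4 kcal/mol

This conformer (staggered): NH2–COOH gauche, NH2–F gauche, OH–CHO gauche, OH–F gauche; 0.8 + 0.5 + 0.6 + 0.5 = 2.4 kcal/mol.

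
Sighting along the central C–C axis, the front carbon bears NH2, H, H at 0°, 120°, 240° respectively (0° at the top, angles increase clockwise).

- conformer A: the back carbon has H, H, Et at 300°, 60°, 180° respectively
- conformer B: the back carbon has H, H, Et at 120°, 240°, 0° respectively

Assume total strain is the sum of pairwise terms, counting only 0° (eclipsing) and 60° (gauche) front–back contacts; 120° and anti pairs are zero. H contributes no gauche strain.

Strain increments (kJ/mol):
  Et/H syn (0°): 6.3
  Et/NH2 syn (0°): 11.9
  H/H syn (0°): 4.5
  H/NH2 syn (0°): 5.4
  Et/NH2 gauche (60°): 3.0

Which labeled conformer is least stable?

B

A (staggered): no non-H gauche contacts → 0.0 kJ/mol.
B (eclipsed): NH2–Et eclipsed, H–H eclipsed, H–H eclipsed; 11.9 + 4.5 + 4.5 = 20.9 kJ/mol.
B has the highest total (20.9 kJ/mol).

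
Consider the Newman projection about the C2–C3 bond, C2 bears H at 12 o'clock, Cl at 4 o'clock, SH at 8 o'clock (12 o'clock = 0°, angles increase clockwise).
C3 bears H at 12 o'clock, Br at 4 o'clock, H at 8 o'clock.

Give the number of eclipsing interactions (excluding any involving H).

Non-H eclipsing pairs: Cl(120°)/Br(120°) — 1 interaction.

1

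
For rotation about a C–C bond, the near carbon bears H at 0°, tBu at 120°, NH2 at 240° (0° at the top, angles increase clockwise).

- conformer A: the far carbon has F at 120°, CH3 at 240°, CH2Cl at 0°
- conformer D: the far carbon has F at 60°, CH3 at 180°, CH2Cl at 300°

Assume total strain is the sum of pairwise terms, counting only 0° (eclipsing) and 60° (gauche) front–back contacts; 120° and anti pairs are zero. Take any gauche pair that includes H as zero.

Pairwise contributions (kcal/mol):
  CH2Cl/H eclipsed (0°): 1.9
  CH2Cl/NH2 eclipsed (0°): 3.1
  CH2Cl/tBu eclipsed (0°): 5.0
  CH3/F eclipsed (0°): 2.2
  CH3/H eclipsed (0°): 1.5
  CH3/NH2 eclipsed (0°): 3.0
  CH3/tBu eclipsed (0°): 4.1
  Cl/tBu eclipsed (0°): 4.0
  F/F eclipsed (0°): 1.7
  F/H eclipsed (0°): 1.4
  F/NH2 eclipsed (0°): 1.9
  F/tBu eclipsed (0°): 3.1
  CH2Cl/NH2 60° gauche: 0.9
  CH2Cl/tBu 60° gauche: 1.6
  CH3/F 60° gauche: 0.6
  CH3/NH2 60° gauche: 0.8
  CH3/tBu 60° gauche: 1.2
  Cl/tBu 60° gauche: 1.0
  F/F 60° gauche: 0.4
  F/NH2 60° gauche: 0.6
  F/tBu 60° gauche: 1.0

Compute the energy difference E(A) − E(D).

A (eclipsed): H(0°)/CH2Cl(0°) eclipsed 1.9; tBu(120°)/F(120°) eclipsed 3.1; NH2(240°)/CH3(240°) eclipsed 3.0 → 8.0 kcal/mol.
D (staggered): tBu(120°)/F(60°) gauche 1.0; tBu(120°)/CH3(180°) gauche 1.2; NH2(240°)/CH3(180°) gauche 0.8; NH2(240°)/CH2Cl(300°) gauche 0.9 → 3.9 kcal/mol.
E(A) − E(D) = 8.0 − 3.9 = +4.1 kcal/mol.

+4.1 kcal/mol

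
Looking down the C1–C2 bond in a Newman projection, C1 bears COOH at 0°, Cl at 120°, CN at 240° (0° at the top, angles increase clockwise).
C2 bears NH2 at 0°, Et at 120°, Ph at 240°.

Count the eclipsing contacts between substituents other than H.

Non-H eclipsing pairs: COOH(0°)/NH2(0°); Cl(120°)/Et(120°); CN(240°)/Ph(240°) — 3 interactions.

3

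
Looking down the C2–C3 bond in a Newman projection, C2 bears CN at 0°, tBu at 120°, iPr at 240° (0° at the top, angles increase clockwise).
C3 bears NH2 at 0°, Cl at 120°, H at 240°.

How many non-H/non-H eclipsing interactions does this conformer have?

2

Non-H eclipsing pairs: CN(0°)/NH2(0°); tBu(120°)/Cl(120°) — 2 interactions.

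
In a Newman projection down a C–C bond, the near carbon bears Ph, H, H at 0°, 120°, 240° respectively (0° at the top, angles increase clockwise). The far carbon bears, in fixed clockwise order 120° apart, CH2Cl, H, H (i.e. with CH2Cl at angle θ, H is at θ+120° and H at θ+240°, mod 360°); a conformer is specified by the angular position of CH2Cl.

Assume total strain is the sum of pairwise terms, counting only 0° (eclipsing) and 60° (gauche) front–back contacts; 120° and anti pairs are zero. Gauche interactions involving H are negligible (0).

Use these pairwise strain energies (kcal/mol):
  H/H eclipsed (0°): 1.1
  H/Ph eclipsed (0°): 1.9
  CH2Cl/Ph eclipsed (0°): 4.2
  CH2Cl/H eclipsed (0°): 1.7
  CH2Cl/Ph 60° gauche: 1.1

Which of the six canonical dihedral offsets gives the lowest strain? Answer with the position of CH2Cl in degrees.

CH2Cl at 0° (eclipsed): Ph(0°)/CH2Cl(0°) eclipsed 4.2; H(120°)/H(120°) eclipsed 1.1; H(240°)/H(240°) eclipsed 1.1 → 6.4 kcal/mol.
CH2Cl at 60° (staggered): Ph(0°)/CH2Cl(60°) gauche 1.1 → 1.1 kcal/mol.
CH2Cl at 120° (eclipsed): Ph(0°)/H(0°) eclipsed 1.9; H(120°)/CH2Cl(120°) eclipsed 1.7; H(240°)/H(240°) eclipsed 1.1 → 4.7 kcal/mol.
CH2Cl at 180° (staggered): no non-H gauche contacts → 0.0 kcal/mol.
CH2Cl at 240° (eclipsed): Ph(0°)/H(0°) eclipsed 1.9; H(120°)/H(120°) eclipsed 1.1; H(240°)/CH2Cl(240°) eclipsed 1.7 → 4.7 kcal/mol.
CH2Cl at 300° (staggered): Ph(0°)/CH2Cl(300°) gauche 1.1 → 1.1 kcal/mol.
The minimum (0.0 kcal/mol) occurs with CH2Cl at 180°.

180°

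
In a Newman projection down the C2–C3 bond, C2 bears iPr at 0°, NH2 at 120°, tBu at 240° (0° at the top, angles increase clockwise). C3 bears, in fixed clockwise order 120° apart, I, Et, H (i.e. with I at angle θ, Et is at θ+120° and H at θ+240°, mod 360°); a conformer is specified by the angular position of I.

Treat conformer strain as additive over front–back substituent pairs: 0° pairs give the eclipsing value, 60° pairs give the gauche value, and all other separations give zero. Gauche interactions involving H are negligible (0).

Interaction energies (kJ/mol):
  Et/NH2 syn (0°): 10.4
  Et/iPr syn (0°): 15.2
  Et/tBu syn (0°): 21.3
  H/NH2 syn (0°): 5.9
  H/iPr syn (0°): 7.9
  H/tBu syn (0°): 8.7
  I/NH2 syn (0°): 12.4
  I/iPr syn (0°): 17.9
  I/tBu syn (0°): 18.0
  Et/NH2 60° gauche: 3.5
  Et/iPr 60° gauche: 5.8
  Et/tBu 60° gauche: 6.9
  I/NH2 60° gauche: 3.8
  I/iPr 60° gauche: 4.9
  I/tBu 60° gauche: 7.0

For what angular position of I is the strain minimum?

60°

I at 0° (eclipsed): iPr(0°)/I(0°) eclipsed 17.9; NH2(120°)/Et(120°) eclipsed 10.4; tBu(240°)/H(240°) eclipsed 8.7 → 37.0 kJ/mol.
I at 60° (staggered): iPr(0°)/I(60°) gauche 4.9; NH2(120°)/I(60°) gauche 3.8; NH2(120°)/Et(180°) gauche 3.5; tBu(240°)/Et(180°) gauche 6.9 → 19.1 kJ/mol.
I at 120° (eclipsed): iPr(0°)/H(0°) eclipsed 7.9; NH2(120°)/I(120°) eclipsed 12.4; tBu(240°)/Et(240°) eclipsed 21.3 → 41.6 kJ/mol.
I at 180° (staggered): iPr(0°)/Et(300°) gauche 5.8; NH2(120°)/I(180°) gauche 3.8; tBu(240°)/I(180°) gauche 7.0; tBu(240°)/Et(300°) gauche 6.9 → 23.5 kJ/mol.
I at 240° (eclipsed): iPr(0°)/Et(0°) eclipsed 15.2; NH2(120°)/H(120°) eclipsed 5.9; tBu(240°)/I(240°) eclipsed 18.0 → 39.1 kJ/mol.
I at 300° (staggered): iPr(0°)/I(300°) gauche 4.9; iPr(0°)/Et(60°) gauche 5.8; NH2(120°)/Et(60°) gauche 3.5; tBu(240°)/I(300°) gauche 7.0 → 21.2 kJ/mol.
The minimum (19.1 kJ/mol) occurs with I at 60°.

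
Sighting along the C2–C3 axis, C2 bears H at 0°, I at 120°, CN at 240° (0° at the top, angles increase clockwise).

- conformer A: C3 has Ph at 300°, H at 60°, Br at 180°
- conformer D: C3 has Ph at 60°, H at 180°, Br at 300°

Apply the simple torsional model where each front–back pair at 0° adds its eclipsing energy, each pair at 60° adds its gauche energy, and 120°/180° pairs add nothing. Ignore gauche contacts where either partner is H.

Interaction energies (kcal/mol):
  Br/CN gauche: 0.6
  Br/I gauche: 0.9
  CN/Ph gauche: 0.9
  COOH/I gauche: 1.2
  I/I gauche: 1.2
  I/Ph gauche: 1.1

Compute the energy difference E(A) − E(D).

+0.7 kcal/mol

A (staggered): I–Br gauche, CN–Ph gauche, CN–Br gauche; 0.9 + 0.9 + 0.6 = 2.4 kcal/mol.
D (staggered): I–Ph gauche, CN–Br gauche; 1.1 + 0.6 = 1.7 kcal/mol.
E(A) − E(D) = 2.4 − 1.7 = +0.7 kcal/mol.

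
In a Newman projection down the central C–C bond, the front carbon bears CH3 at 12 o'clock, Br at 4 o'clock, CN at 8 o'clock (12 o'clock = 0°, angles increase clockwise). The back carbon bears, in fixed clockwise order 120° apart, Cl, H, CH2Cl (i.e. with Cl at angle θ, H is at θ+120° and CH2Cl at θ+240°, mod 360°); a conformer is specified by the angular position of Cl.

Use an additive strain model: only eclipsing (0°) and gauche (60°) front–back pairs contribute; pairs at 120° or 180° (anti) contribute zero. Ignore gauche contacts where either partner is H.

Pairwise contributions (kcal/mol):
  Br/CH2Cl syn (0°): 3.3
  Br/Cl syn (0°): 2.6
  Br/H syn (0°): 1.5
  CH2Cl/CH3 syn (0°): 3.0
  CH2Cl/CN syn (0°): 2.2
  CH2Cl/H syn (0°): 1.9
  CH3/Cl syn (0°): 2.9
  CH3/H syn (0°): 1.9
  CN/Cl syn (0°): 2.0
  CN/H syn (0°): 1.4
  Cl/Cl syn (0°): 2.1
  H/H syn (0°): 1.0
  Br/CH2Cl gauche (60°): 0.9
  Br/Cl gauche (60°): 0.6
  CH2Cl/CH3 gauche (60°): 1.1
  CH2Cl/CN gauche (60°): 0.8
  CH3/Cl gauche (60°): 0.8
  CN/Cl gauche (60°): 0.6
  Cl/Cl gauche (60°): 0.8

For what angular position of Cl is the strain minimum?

300°

Cl at 0° (eclipsed): CH3–Cl eclipsed, Br–H eclipsed, CN–CH2Cl eclipsed; 2.9 + 1.5 + 2.2 = 6.6 kcal/mol.
Cl at 60° (staggered): CH3–Cl gauche, CH3–CH2Cl gauche, Br–Cl gauche, CN–CH2Cl gauche; 0.8 + 1.1 + 0.6 + 0.8 = 3.3 kcal/mol.
Cl at 120° (eclipsed): CH3–CH2Cl eclipsed, Br–Cl eclipsed, CN–H eclipsed; 3.0 + 2.6 + 1.4 = 7.0 kcal/mol.
Cl at 180° (staggered): CH3–CH2Cl gauche, Br–Cl gauche, Br–CH2Cl gauche, CN–Cl gauche; 1.1 + 0.6 + 0.9 + 0.6 = 3.2 kcal/mol.
Cl at 240° (eclipsed): CH3–H eclipsed, Br–CH2Cl eclipsed, CN–Cl eclipsed; 1.9 + 3.3 + 2.0 = 7.2 kcal/mol.
Cl at 300° (staggered): CH3–Cl gauche, Br–CH2Cl gauche, CN–Cl gauche, CN–CH2Cl gauche; 0.8 + 0.9 + 0.6 + 0.8 = 3.1 kcal/mol.
The minimum (3.1 kcal/mol) occurs with Cl at 300°.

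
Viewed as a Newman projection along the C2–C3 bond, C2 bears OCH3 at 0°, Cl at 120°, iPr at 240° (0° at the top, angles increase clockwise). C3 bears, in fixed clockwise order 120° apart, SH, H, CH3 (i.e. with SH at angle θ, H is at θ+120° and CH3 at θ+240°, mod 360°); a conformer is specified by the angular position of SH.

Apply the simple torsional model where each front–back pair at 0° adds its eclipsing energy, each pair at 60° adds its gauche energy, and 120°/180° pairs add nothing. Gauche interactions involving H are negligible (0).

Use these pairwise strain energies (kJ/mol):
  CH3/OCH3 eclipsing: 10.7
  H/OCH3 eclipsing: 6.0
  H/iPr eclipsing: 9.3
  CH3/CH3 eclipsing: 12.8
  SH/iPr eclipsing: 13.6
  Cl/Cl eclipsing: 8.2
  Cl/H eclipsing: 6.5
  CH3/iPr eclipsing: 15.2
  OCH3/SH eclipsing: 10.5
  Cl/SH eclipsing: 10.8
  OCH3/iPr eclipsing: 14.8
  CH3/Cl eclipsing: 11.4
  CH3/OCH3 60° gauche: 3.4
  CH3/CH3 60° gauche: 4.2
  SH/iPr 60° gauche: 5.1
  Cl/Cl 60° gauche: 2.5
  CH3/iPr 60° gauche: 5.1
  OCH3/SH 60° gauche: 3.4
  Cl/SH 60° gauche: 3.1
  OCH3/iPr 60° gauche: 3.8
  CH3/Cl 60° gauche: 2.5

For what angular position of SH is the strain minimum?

180°

SH at 0° is eclipsed. OCH3 at 0° is eclipsed with SH at 0° (10.5); Cl at 120° is eclipsed with H at 120° (6.5); iPr at 240° is eclipsed with CH3 at 240° (15.2). Total 32.2 kJ/mol.
SH at 60° is staggered. OCH3 at 0° is gauche with SH at 60° (3.4); OCH3 at 0° is gauche with CH3 at 300° (3.4); Cl at 120° is gauche with SH at 60° (3.1); iPr at 240° is gauche with CH3 at 300° (5.1). Total 15.0 kJ/mol.
SH at 120° is eclipsed. OCH3 at 0° is eclipsed with CH3 at 0° (10.7); Cl at 120° is eclipsed with SH at 120° (10.8); iPr at 240° is eclipsed with H at 240° (9.3). Total 30.8 kJ/mol.
SH at 180° is staggered. OCH3 at 0° is gauche with CH3 at 60° (3.4); Cl at 120° is gauche with SH at 180° (3.1); Cl at 120° is gauche with CH3 at 60° (2.5); iPr at 240° is gauche with SH at 180° (5.1). Total 14.1 kJ/mol.
SH at 240° is eclipsed. OCH3 at 0° is eclipsed with H at 0° (6.0); Cl at 120° is eclipsed with CH3 at 120° (11.4); iPr at 240° is eclipsed with SH at 240° (13.6). Total 31.0 kJ/mol.
SH at 300° is staggered. OCH3 at 0° is gauche with SH at 300° (3.4); Cl at 120° is gauche with CH3 at 180° (2.5); iPr at 240° is gauche with SH at 300° (5.1); iPr at 240° is gauche with CH3 at 180° (5.1). Total 16.1 kJ/mol.
The minimum (14.1 kJ/mol) occurs with SH at 180°.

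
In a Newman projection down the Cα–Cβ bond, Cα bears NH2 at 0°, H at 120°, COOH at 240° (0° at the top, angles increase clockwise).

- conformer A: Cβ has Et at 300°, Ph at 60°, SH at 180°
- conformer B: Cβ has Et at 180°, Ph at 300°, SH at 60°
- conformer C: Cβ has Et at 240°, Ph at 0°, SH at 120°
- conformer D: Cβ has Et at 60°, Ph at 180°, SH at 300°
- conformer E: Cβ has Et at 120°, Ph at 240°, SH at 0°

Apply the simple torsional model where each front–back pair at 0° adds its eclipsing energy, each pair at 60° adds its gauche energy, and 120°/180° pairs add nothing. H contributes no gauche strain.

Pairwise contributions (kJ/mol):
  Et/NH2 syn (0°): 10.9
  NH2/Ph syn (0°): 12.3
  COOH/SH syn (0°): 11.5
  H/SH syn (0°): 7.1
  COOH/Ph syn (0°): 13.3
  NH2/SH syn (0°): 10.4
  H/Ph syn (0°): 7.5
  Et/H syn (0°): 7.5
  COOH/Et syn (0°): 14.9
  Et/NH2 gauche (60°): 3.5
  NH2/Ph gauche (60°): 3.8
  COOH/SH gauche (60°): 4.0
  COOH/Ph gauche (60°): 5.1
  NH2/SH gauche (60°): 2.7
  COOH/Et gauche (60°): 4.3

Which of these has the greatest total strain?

A (staggered): NH2(0°)/Et(300°) gauche 3.5; NH2(0°)/Ph(60°) gauche 3.8; COOH(240°)/Et(300°) gauche 4.3; COOH(240°)/SH(180°) gauche 4.0 → 15.6 kJ/mol.
B (staggered): NH2(0°)/Ph(300°) gauche 3.8; NH2(0°)/SH(60°) gauche 2.7; COOH(240°)/Et(180°) gauche 4.3; COOH(240°)/Ph(300°) gauche 5.1 → 15.9 kJ/mol.
C (eclipsed): NH2(0°)/Ph(0°) eclipsed 12.3; H(120°)/SH(120°) eclipsed 7.1; COOH(240°)/Et(240°) eclipsed 14.9 → 34.3 kJ/mol.
D (staggered): NH2(0°)/Et(60°) gauche 3.5; NH2(0°)/SH(300°) gauche 2.7; COOH(240°)/Ph(180°) gauche 5.1; COOH(240°)/SH(300°) gauche 4.0 → 15.3 kJ/mol.
E (eclipsed): NH2(0°)/SH(0°) eclipsed 10.4; H(120°)/Et(120°) eclipsed 7.5; COOH(240°)/Ph(240°) eclipsed 13.3 → 31.2 kJ/mol.
C has the highest total (34.3 kJ/mol).

C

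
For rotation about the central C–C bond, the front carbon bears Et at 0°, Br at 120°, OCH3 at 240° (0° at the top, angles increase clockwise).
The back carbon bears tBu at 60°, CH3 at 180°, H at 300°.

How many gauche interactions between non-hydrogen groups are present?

Non-H gauche pairs: Et(0°)/tBu(60°); Br(120°)/tBu(60°); Br(120°)/CH3(180°); OCH3(240°)/CH3(180°) — 4 interactions.

4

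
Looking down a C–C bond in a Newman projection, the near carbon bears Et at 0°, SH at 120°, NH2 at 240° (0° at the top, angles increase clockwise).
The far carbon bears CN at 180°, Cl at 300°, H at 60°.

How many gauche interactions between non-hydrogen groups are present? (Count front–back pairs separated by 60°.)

Non-H gauche pairs: Et(0°)/Cl(300°); SH(120°)/CN(180°); NH2(240°)/CN(180°); NH2(240°)/Cl(300°) — 4 interactions.

4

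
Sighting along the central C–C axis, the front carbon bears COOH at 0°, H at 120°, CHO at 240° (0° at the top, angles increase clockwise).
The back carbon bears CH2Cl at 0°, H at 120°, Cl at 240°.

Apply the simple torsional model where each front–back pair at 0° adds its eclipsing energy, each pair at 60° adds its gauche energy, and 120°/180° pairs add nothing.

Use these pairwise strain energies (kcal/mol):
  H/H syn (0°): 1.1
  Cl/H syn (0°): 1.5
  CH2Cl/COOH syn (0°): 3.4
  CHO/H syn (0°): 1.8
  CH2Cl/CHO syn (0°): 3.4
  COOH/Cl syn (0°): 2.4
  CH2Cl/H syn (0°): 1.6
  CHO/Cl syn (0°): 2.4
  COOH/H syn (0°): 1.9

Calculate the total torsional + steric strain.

This conformer (eclipsed): COOH(0°)/CH2Cl(0°) eclipsed 3.4; H(120°)/H(120°) eclipsed 1.1; CHO(240°)/Cl(240°) eclipsed 2.4 → 6.9 kcal/mol.

6.9 kcal/mol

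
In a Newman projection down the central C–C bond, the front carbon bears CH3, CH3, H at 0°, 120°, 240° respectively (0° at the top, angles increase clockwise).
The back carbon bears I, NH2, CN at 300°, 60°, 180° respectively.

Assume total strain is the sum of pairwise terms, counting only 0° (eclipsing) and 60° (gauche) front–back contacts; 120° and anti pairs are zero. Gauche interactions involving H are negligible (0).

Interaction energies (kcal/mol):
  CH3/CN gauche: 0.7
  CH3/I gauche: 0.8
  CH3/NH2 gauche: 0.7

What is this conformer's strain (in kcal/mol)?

2.9 kcal/mol

This conformer (staggered): CH3–I gauche, CH3–NH2 gauche, CH3–NH2 gauche, CH3–CN gauche; 0.8 + 0.7 + 0.7 + 0.7 = 2.9 kcal/mol.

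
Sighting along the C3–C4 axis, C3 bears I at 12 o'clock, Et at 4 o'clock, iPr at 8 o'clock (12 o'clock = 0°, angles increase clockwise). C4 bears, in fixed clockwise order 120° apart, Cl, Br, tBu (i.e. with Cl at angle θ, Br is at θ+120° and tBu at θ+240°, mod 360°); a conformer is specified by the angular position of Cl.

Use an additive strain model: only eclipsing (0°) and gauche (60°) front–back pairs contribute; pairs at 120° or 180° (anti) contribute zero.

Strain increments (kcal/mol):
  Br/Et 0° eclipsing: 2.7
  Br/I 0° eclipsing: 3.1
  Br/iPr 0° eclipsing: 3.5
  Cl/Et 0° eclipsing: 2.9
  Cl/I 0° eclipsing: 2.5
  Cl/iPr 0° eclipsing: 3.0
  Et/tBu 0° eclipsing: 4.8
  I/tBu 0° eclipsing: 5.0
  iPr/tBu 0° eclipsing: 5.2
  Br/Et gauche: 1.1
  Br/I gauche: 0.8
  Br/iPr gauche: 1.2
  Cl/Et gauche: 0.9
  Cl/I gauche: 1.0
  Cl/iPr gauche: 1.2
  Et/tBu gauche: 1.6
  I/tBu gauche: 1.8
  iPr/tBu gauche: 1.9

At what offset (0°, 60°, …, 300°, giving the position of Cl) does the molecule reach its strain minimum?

180°

Cl at 0° (eclipsed): I(0°)/Cl(0°) eclipsed 2.5; Et(120°)/Br(120°) eclipsed 2.7; iPr(240°)/tBu(240°) eclipsed 5.2 → 10.4 kcal/mol.
Cl at 60° (staggered): I(0°)/Cl(60°) gauche 1.0; I(0°)/tBu(300°) gauche 1.8; Et(120°)/Cl(60°) gauche 0.9; Et(120°)/Br(180°) gauche 1.1; iPr(240°)/Br(180°) gauche 1.2; iPr(240°)/tBu(300°) gauche 1.9 → 7.9 kcal/mol.
Cl at 120° (eclipsed): I(0°)/tBu(0°) eclipsed 5.0; Et(120°)/Cl(120°) eclipsed 2.9; iPr(240°)/Br(240°) eclipsed 3.5 → 11.4 kcal/mol.
Cl at 180° (staggered): I(0°)/Br(300°) gauche 0.8; I(0°)/tBu(60°) gauche 1.8; Et(120°)/Cl(180°) gauche 0.9; Et(120°)/tBu(60°) gauche 1.6; iPr(240°)/Cl(180°) gauche 1.2; iPr(240°)/Br(300°) gauche 1.2 → 7.5 kcal/mol.
Cl at 240° (eclipsed): I(0°)/Br(0°) eclipsed 3.1; Et(120°)/tBu(120°) eclipsed 4.8; iPr(240°)/Cl(240°) eclipsed 3.0 → 10.9 kcal/mol.
Cl at 300° (staggered): I(0°)/Cl(300°) gauche 1.0; I(0°)/Br(60°) gauche 0.8; Et(120°)/Br(60°) gauche 1.1; Et(120°)/tBu(180°) gauche 1.6; iPr(240°)/Cl(300°) gauche 1.2; iPr(240°)/tBu(180°) gauche 1.9 → 7.6 kcal/mol.
The minimum (7.5 kcal/mol) occurs with Cl at 180°.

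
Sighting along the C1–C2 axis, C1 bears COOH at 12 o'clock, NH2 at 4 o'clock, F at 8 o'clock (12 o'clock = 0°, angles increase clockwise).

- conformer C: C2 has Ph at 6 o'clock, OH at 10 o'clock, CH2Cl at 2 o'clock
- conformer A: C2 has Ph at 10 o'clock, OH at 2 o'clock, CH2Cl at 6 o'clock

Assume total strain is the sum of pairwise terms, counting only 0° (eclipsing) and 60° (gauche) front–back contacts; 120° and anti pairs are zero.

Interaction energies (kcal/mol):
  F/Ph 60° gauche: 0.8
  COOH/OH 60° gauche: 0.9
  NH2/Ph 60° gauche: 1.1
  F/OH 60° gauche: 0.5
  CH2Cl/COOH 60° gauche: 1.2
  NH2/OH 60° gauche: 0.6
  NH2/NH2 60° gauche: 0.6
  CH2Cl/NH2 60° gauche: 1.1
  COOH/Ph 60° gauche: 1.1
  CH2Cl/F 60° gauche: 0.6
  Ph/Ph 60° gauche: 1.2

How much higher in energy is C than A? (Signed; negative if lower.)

+0.5 kcal/mol

C (staggered): COOH–OH gauche, COOH–CH2Cl gauche, NH2–Ph gauche, NH2–CH2Cl gauche, F–Ph gauche, F–OH gauche; 0.9 + 1.2 + 1.1 + 1.1 + 0.8 + 0.5 = 5.6 kcal/mol.
A (staggered): COOH–Ph gauche, COOH–OH gauche, NH2–OH gauche, NH2–CH2Cl gauche, F–Ph gauche, F–CH2Cl gauche; 1.1 + 0.9 + 0.6 + 1.1 + 0.8 + 0.6 = 5.1 kcal/mol.
E(C) − E(A) = 5.6 − 5.1 = +0.5 kcal/mol.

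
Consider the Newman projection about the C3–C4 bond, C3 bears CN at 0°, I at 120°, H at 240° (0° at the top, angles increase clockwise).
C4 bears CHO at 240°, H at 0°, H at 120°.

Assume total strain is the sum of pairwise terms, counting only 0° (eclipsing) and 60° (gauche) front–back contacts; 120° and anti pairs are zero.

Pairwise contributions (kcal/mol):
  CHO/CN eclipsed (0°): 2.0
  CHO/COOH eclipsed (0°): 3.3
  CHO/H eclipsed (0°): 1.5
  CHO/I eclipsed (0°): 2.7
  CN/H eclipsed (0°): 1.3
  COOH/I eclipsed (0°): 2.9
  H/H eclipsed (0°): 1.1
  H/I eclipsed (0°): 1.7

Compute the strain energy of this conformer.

This conformer (eclipsed): CN–H eclipsed, I–H eclipsed, H–CHO eclipsed; 1.3 + 1.7 + 1.5 = 4.5 kcal/mol.

4.5 kcal/mol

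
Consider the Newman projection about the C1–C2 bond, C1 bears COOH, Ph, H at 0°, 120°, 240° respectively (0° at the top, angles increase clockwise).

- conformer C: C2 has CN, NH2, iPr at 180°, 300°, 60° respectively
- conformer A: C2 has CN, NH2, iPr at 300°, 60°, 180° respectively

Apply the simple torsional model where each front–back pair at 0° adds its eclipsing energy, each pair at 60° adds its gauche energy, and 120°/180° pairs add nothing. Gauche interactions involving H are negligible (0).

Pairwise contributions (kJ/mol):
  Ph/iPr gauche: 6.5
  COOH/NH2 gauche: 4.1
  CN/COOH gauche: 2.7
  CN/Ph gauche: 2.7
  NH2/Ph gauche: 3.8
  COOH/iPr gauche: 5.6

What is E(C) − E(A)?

C (staggered): COOH–NH2 gauche, COOH–iPr gauche, Ph–CN gauche, Ph–iPr gauche; 4.1 + 5.6 + 2.7 + 6.5 = 18.9 kJ/mol.
A (staggered): COOH–CN gauche, COOH–NH2 gauche, Ph–NH2 gauche, Ph–iPr gauche; 2.7 + 4.1 + 3.8 + 6.5 = 17.1 kJ/mol.
E(C) − E(A) = 18.9 − 17.1 = +1.8 kJ/mol.

+1.8 kJ/mol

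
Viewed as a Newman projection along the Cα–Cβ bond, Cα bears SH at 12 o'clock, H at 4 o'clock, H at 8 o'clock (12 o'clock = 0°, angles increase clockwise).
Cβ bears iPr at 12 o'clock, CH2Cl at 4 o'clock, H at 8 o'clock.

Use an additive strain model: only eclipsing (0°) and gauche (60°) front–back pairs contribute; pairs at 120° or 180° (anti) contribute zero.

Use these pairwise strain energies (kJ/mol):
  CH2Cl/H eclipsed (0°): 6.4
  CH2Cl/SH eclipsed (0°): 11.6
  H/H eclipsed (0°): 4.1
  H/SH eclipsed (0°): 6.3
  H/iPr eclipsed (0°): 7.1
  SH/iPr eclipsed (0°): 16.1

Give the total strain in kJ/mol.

This conformer (eclipsed): SH(0°)/iPr(0°) eclipsed 16.1; H(120°)/CH2Cl(120°) eclipsed 6.4; H(240°)/H(240°) eclipsed 4.1 → 26.6 kJ/mol.

26.6 kJ/mol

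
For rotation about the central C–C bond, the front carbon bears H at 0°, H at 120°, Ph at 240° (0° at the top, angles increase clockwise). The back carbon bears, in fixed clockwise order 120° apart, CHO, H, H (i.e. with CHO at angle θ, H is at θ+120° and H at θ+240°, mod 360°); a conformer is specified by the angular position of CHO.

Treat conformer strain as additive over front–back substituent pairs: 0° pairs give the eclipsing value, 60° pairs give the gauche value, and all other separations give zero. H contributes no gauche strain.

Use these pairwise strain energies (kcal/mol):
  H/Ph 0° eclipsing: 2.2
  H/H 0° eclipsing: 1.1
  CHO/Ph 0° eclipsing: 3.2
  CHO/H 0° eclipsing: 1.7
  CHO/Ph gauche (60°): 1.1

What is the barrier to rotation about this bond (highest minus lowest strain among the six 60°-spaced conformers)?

CHO at 0° is eclipsed. H at 0° is eclipsed with CHO at 0° (1.7); H at 120° is eclipsed with H at 120° (1.1); Ph at 240° is eclipsed with H at 240° (2.2). Total 5.0 kcal/mol.
CHO at 60° (staggered): no non-H gauche contacts → 0.0 kcal/mol.
CHO at 120° is eclipsed. H at 0° is eclipsed with H at 0° (1.1); H at 120° is eclipsed with CHO at 120° (1.7); Ph at 240° is eclipsed with H at 240° (2.2). Total 5.0 kcal/mol.
CHO at 180° is staggered. Ph at 240° is gauche with CHO at 180° (1.1). Total 1.1 kcal/mol.
CHO at 240° is eclipsed. H at 0° is eclipsed with H at 0° (1.1); H at 120° is eclipsed with H at 120° (1.1); Ph at 240° is eclipsed with CHO at 240° (3.2). Total 5.4 kcal/mol.
CHO at 300° is staggered. Ph at 240° is gauche with CHO at 300° (1.1). Total 1.1 kcal/mol.
Max at 240° (5.4 kcal/mol), min at 60° (0.0 kcal/mol); barrier = 5.4 kcal/mol.

5.4 kcal/mol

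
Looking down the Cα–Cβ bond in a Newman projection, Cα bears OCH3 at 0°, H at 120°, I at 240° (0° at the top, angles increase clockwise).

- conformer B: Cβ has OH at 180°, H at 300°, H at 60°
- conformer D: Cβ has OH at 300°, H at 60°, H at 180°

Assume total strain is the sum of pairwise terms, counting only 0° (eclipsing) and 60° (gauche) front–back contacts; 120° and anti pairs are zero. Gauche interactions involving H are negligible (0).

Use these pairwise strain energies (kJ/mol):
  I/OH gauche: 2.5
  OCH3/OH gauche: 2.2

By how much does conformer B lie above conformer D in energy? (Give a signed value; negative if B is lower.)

B (staggered): I–OH gauche; 2.5 = 2.5 kJ/mol.
D (staggered): OCH3–OH gauche, I–OH gauche; 2.2 + 2.5 = 4.7 kJ/mol.
E(B) − E(D) = 2.5 − 4.7 = -2.2 kJ/mol.

-2.2 kJ/mol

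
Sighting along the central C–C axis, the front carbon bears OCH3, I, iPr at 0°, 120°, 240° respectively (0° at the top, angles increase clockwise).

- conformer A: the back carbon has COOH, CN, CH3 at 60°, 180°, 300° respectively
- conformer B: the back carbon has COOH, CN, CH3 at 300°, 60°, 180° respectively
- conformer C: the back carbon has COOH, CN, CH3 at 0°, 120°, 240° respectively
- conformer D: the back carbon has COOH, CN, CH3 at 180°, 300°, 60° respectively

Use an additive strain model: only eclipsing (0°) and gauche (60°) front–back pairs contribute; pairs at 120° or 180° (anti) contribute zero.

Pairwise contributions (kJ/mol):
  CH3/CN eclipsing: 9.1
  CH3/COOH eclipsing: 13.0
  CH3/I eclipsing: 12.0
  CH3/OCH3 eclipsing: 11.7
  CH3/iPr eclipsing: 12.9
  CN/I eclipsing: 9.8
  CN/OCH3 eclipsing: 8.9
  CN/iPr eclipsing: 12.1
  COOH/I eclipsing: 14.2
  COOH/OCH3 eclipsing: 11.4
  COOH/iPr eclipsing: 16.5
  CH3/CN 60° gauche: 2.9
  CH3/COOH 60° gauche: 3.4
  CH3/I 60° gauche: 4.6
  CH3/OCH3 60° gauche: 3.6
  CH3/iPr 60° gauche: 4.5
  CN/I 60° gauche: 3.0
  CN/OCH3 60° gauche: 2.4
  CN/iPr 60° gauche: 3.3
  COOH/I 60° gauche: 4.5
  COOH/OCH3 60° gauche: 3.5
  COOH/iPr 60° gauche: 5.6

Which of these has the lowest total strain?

A

A (staggered): OCH3(0°)/COOH(60°) gauche 3.5; OCH3(0°)/CH3(300°) gauche 3.6; I(120°)/COOH(60°) gauche 4.5; I(120°)/CN(180°) gauche 3.0; iPr(240°)/CN(180°) gauche 3.3; iPr(240°)/CH3(300°) gauche 4.5 → 22.4 kJ/mol.
B (staggered): OCH3(0°)/COOH(300°) gauche 3.5; OCH3(0°)/CN(60°) gauche 2.4; I(120°)/CN(60°) gauche 3.0; I(120°)/CH3(180°) gauche 4.6; iPr(240°)/COOH(300°) gauche 5.6; iPr(240°)/CH3(180°) gauche 4.5 → 23.6 kJ/mol.
C (eclipsed): OCH3(0°)/COOH(0°) eclipsed 11.4; I(120°)/CN(120°) eclipsed 9.8; iPr(240°)/CH3(240°) eclipsed 12.9 → 34.1 kJ/mol.
D (staggered): OCH3(0°)/CN(300°) gauche 2.4; OCH3(0°)/CH3(60°) gauche 3.6; I(120°)/COOH(180°) gauche 4.5; I(120°)/CH3(60°) gauche 4.6; iPr(240°)/COOH(180°) gauche 5.6; iPr(240°)/CN(300°) gauche 3.3 → 24.0 kJ/mol.
A has the lowest total (22.4 kJ/mol).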